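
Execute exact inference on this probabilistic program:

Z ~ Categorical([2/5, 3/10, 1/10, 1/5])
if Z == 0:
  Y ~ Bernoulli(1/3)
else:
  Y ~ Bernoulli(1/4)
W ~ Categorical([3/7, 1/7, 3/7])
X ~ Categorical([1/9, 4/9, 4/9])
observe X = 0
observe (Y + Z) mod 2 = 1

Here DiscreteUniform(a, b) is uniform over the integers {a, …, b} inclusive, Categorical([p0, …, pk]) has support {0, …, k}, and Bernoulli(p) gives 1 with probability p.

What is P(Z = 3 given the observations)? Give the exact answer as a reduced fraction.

P(Z = 3 | obs) = 9/32

Enumerate traces; 12 have nonzero weight after conditioning:
  (Z=0, Y=1, W=0, X=0) weight 2/315
  (Z=0, Y=1, W=1, X=0) weight 2/945
  (Z=0, Y=1, W=2, X=0) weight 2/315
  (Z=1, Y=0, W=0, X=0) weight 3/280
  (Z=1, Y=0, W=1, X=0) weight 1/280
  (Z=1, Y=0, W=2, X=0) weight 3/280
  (Z=2, Y=1, W=0, X=0) weight 1/840
  (Z=2, Y=1, W=1, X=0) weight 1/2520
  (Z=3, Y=0, W=0, X=0) weight 1/140
  … 3 more
Group by Z:
  weight(Z=0) = 2/135
  weight(Z=1) = 1/40
  weight(Z=2) = 1/360
  weight(Z=3) = 1/60
Total weight = 2/135 + 1/40 + 1/360 + 1/60 = 8/135
P(Z=0 | obs) = 2/135 / 8/135 = 1/4
P(Z=1 | obs) = 1/40 / 8/135 = 27/64
P(Z=2 | obs) = 1/360 / 8/135 = 3/64
P(Z=3 | obs) = 1/60 / 8/135 = 9/32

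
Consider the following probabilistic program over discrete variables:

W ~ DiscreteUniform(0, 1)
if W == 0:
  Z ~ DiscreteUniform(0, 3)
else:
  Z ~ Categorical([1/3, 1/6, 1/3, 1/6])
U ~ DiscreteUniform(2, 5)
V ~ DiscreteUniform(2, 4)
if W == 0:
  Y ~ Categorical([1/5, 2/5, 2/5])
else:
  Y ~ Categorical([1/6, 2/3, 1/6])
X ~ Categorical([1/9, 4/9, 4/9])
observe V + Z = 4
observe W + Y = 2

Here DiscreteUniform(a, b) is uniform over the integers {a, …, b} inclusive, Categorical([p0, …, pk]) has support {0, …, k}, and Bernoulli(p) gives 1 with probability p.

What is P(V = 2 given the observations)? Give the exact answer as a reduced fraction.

Enumerate traces; 72 have nonzero weight after conditioning:
  (W=0, Z=0, U=2, V=4, Y=2, X=0) weight 1/2160
  (W=0, Z=0, U=2, V=4, Y=2, X=1) weight 1/540
  (W=0, Z=0, U=2, V=4, Y=2, X=2) weight 1/540
  (W=0, Z=0, U=3, V=4, Y=2, X=0) weight 1/2160
  (W=0, Z=0, U=3, V=4, Y=2, X=1) weight 1/540
  (W=0, Z=0, U=3, V=4, Y=2, X=2) weight 1/540
  (W=0, Z=0, U=4, V=4, Y=2, X=0) weight 1/2160
  (W=0, Z=0, U=4, V=4, Y=2, X=1) weight 1/540
  (W=0, Z=1, U=2, V=3, Y=2, X=0) weight 1/2160
  (W=0, Z=2, U=2, V=2, Y=2, X=0) weight 1/2160
  … 62 more
Group by V:
  weight(V=2) = 29/540
  weight(V=3) = 19/540
  weight(V=4) = 29/540
Total weight = 29/540 + 19/540 + 29/540 = 77/540
P(V=2 | obs) = 29/540 / 77/540 = 29/77
P(V=3 | obs) = 19/540 / 77/540 = 19/77
P(V=4 | obs) = 29/540 / 77/540 = 29/77

P(V = 2 | obs) = 29/77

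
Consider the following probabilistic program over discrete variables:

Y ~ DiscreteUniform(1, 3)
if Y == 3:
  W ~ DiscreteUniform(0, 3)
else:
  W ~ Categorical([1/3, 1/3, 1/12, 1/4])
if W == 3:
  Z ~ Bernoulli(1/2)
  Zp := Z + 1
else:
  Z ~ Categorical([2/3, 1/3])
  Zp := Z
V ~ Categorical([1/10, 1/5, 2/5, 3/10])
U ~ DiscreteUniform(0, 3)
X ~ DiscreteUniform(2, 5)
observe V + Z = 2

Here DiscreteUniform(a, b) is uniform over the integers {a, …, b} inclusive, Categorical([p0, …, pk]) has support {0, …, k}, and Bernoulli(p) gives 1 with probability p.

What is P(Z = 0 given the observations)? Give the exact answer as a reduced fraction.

Enumerate traces; 384 have nonzero weight after conditioning:
  (Y=1, W=0, Z=0, V=2, U=0, X=2) weight 1/540
  (Y=1, W=0, Z=0, V=2, U=0, X=3) weight 1/540
  (Y=1, W=0, Z=0, V=2, U=0, X=4) weight 1/540
  (Y=1, W=0, Z=0, V=2, U=0, X=5) weight 1/540
  (Y=1, W=0, Z=0, V=2, U=1, X=2) weight 1/540
  (Y=1, W=0, Z=0, V=2, U=1, X=3) weight 1/540
  (Y=1, W=0, Z=0, V=2, U=1, X=4) weight 1/540
  (Y=1, W=0, Z=0, V=2, U=1, X=5) weight 1/540
  (Y=1, W=0, Z=1, V=1, U=0, X=2) weight 1/2160
  … 375 more
Group by Z:
  weight(Z=0) = 1/4
  weight(Z=1) = 3/40
Total weight = 1/4 + 3/40 = 13/40
P(Z=0 | obs) = 1/4 / 13/40 = 10/13
P(Z=1 | obs) = 3/40 / 13/40 = 3/13

P(Z = 0 | obs) = 10/13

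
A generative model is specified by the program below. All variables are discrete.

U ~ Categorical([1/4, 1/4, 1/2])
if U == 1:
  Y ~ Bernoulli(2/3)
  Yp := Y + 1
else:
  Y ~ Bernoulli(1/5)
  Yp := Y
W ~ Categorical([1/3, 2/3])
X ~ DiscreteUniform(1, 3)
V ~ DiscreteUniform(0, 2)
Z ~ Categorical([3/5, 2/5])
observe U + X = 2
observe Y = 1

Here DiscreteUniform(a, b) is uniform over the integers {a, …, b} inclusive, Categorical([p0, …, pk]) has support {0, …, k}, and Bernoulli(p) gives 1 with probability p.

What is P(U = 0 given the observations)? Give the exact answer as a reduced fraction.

P(U = 0 | obs) = 3/13

Enumerate traces; 24 have nonzero weight after conditioning:
  (U=0, Y=1, W=0, X=2, V=0, Z=0) weight 1/900
  (U=0, Y=1, W=0, X=2, V=0, Z=1) weight 1/1350
  (U=0, Y=1, W=0, X=2, V=1, Z=0) weight 1/900
  (U=0, Y=1, W=0, X=2, V=1, Z=1) weight 1/1350
  (U=0, Y=1, W=0, X=2, V=2, Z=0) weight 1/900
  (U=0, Y=1, W=0, X=2, V=2, Z=1) weight 1/1350
  (U=0, Y=1, W=1, X=2, V=0, Z=0) weight 1/450
  (U=0, Y=1, W=1, X=2, V=0, Z=1) weight 1/675
  (U=1, Y=1, W=0, X=1, V=0, Z=0) weight 1/270
  … 15 more
Group by U:
  weight(U=0) = 1/60
  weight(U=1) = 1/18
Total weight = 1/60 + 1/18 = 13/180
P(U=0 | obs) = 1/60 / 13/180 = 3/13
P(U=1 | obs) = 1/18 / 13/180 = 10/13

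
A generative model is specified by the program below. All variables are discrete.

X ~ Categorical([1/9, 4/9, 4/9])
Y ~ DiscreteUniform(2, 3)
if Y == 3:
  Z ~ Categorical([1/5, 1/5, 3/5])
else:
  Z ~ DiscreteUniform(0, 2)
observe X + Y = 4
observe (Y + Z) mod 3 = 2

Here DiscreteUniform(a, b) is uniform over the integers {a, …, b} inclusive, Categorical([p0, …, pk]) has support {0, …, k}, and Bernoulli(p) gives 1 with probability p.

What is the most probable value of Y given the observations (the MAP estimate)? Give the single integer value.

argmax_v P(Y = v | obs) = 3

Enumerate traces; 2 have nonzero weight after conditioning:
  (X=1, Y=3, Z=2) weight 2/15
  (X=2, Y=2, Z=0) weight 2/27
Group by Y:
  weight(Y=2) = 2/27
  weight(Y=3) = 2/15
Total weight = 2/27 + 2/15 = 28/135
P(Y=2 | obs) = 2/27 / 28/135 = 5/14
P(Y=3 | obs) = 2/15 / 28/135 = 9/14
argmax = 3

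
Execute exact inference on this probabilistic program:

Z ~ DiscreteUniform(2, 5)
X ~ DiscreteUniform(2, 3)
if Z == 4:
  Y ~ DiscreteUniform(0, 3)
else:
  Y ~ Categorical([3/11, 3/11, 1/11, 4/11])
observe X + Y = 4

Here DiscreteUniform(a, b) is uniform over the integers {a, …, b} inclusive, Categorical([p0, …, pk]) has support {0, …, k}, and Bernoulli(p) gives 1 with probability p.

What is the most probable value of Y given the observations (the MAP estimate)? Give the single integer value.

argmax_v P(Y = v | obs) = 1

Enumerate traces; 8 have nonzero weight after conditioning:
  (Z=2, X=2, Y=2) weight 1/88
  (Z=2, X=3, Y=1) weight 3/88
  (Z=3, X=2, Y=2) weight 1/88
  (Z=3, X=3, Y=1) weight 3/88
  (Z=4, X=2, Y=2) weight 1/32
  (Z=4, X=3, Y=1) weight 1/32
  (Z=5, X=2, Y=2) weight 1/88
  (Z=5, X=3, Y=1) weight 3/88
Group by Y:
  weight(Y=1) = 47/352
  weight(Y=2) = 23/352
Total weight = 47/352 + 23/352 = 35/176
P(Y=1 | obs) = 47/352 / 35/176 = 47/70
P(Y=2 | obs) = 23/352 / 35/176 = 23/70
argmax = 1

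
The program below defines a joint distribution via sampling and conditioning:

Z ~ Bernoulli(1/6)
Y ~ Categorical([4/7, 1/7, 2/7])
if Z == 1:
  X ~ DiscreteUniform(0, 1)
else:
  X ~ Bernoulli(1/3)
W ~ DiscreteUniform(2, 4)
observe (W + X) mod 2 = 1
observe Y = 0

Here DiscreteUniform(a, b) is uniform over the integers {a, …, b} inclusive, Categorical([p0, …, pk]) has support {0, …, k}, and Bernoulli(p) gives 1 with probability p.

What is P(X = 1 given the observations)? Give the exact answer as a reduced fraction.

Enumerate traces; 6 have nonzero weight after conditioning:
  (Z=0, Y=0, X=0, W=3) weight 20/189
  (Z=0, Y=0, X=1, W=2) weight 10/189
  (Z=0, Y=0, X=1, W=4) weight 10/189
  (Z=1, Y=0, X=0, W=3) weight 1/63
  (Z=1, Y=0, X=1, W=2) weight 1/63
  (Z=1, Y=0, X=1, W=4) weight 1/63
Group by X:
  weight(X=0) = 23/189
  weight(X=1) = 26/189
Total weight = 23/189 + 26/189 = 7/27
P(X=0 | obs) = 23/189 / 7/27 = 23/49
P(X=1 | obs) = 26/189 / 7/27 = 26/49

P(X = 1 | obs) = 26/49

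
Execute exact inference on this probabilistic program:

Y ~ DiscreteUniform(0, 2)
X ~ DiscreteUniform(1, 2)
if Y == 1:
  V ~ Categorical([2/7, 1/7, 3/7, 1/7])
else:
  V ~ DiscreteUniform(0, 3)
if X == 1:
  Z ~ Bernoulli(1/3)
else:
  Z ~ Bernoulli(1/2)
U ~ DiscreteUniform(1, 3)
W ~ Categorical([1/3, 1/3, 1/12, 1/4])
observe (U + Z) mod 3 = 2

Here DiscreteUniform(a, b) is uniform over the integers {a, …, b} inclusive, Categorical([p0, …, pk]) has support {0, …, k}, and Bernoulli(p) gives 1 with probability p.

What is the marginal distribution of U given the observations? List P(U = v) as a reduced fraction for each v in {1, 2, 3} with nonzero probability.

P(U=1) = 5/12, P(U=2) = 7/12

Enumerate traces; 192 have nonzero weight after conditioning:
  (Y=0, X=1, V=0, Z=0, U=2, W=0) weight 1/324
  (Y=0, X=1, V=0, Z=0, U=2, W=1) weight 1/324
  (Y=0, X=1, V=0, Z=0, U=2, W=2) weight 1/1296
  (Y=0, X=1, V=0, Z=0, U=2, W=3) weight 1/432
  (Y=0, X=1, V=0, Z=1, U=1, W=0) weight 1/648
  (Y=0, X=1, V=0, Z=1, U=1, W=1) weight 1/648
  (Y=0, X=1, V=0, Z=1, U=1, W=2) weight 1/2592
  (Y=0, X=1, V=0, Z=1, U=1, W=3) weight 1/864
  … 184 more
Group by U:
  weight(U=1) = 5/36
  weight(U=2) = 7/36
Total weight = 5/36 + 7/36 = 1/3
P(U=1 | obs) = 5/36 / 1/3 = 5/12
P(U=2 | obs) = 7/36 / 1/3 = 7/12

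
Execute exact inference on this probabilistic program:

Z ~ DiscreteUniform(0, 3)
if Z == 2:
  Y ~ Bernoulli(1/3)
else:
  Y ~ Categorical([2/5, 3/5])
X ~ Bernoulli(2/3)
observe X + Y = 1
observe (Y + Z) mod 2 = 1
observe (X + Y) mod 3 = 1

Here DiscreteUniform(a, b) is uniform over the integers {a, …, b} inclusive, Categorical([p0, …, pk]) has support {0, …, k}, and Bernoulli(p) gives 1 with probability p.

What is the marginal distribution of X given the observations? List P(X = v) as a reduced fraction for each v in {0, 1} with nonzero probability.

Enumerate traces; 4 have nonzero weight after conditioning:
  (Z=0, Y=1, X=0) weight 1/20
  (Z=1, Y=0, X=1) weight 1/15
  (Z=2, Y=1, X=0) weight 1/36
  (Z=3, Y=0, X=1) weight 1/15
Group by X:
  weight(X=0) = 7/90
  weight(X=1) = 2/15
Total weight = 7/90 + 2/15 = 19/90
P(X=0 | obs) = 7/90 / 19/90 = 7/19
P(X=1 | obs) = 2/15 / 19/90 = 12/19

P(X=0) = 7/19, P(X=1) = 12/19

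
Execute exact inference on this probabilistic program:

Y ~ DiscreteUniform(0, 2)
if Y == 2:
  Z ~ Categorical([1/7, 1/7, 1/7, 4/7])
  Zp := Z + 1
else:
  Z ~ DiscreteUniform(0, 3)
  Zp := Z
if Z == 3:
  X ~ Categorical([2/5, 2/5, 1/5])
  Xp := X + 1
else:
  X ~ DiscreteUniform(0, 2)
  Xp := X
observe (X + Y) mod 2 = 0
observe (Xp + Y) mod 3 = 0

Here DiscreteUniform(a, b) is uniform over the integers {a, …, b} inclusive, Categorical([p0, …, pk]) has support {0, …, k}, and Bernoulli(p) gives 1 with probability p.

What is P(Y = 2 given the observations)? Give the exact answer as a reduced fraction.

P(Y = 2 | obs) = 4/11

Enumerate traces; 6 have nonzero weight after conditioning:
  (Y=0, Z=0, X=0) weight 1/36
  (Y=0, Z=1, X=0) weight 1/36
  (Y=0, Z=2, X=0) weight 1/36
  (Y=0, Z=3, X=2) weight 1/60
  (Y=1, Z=3, X=1) weight 1/30
  (Y=2, Z=3, X=0) weight 8/105
Group by Y:
  weight(Y=0) = 1/10
  weight(Y=1) = 1/30
  weight(Y=2) = 8/105
Total weight = 1/10 + 1/30 + 8/105 = 22/105
P(Y=0 | obs) = 1/10 / 22/105 = 21/44
P(Y=1 | obs) = 1/30 / 22/105 = 7/44
P(Y=2 | obs) = 8/105 / 22/105 = 4/11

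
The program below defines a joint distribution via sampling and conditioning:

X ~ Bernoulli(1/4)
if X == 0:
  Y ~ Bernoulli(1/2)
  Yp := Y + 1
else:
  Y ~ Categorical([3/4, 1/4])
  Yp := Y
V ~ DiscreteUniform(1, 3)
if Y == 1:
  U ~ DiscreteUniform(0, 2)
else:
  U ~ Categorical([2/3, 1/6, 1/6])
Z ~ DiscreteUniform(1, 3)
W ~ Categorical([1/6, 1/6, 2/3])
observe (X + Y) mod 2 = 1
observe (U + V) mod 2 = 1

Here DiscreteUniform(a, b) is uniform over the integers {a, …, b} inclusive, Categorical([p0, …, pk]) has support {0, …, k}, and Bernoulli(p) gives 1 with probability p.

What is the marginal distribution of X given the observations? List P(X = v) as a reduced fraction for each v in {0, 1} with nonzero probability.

P(X=0) = 20/31, P(X=1) = 11/31

Enumerate traces; 90 have nonzero weight after conditioning:
  (X=0, Y=1, V=1, U=0, Z=1, W=0) weight 1/432
  (X=0, Y=1, V=1, U=0, Z=1, W=1) weight 1/432
  (X=0, Y=1, V=1, U=0, Z=1, W=2) weight 1/108
  (X=0, Y=1, V=1, U=0, Z=2, W=0) weight 1/432
  (X=0, Y=1, V=1, U=0, Z=2, W=1) weight 1/432
  (X=0, Y=1, V=1, U=0, Z=2, W=2) weight 1/108
  (X=0, Y=1, V=1, U=0, Z=3, W=0) weight 1/432
  (X=0, Y=1, V=1, U=0, Z=3, W=1) weight 1/432
  (X=1, Y=0, V=1, U=0, Z=1, W=0) weight 1/432
  … 81 more
Group by X:
  weight(X=0) = 5/24
  weight(X=1) = 11/96
Total weight = 5/24 + 11/96 = 31/96
P(X=0 | obs) = 5/24 / 31/96 = 20/31
P(X=1 | obs) = 11/96 / 31/96 = 11/31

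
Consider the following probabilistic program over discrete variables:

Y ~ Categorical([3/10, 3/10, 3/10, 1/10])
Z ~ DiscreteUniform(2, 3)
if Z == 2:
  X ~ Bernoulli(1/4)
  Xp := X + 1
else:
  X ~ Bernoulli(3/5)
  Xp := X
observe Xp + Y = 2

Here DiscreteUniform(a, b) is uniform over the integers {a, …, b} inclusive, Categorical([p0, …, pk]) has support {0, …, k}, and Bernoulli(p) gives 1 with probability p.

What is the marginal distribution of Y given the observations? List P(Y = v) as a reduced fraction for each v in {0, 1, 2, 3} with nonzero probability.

P(Y=0) = 1/8, P(Y=1) = 27/40, P(Y=2) = 1/5

Enumerate traces; 4 have nonzero weight after conditioning:
  (Y=0, Z=2, X=1) weight 3/80
  (Y=1, Z=2, X=0) weight 9/80
  (Y=1, Z=3, X=1) weight 9/100
  (Y=2, Z=3, X=0) weight 3/50
Group by Y:
  weight(Y=0) = 3/80
  weight(Y=1) = 81/400
  weight(Y=2) = 3/50
Total weight = 3/80 + 81/400 + 3/50 = 3/10
P(Y=0 | obs) = 3/80 / 3/10 = 1/8
P(Y=1 | obs) = 81/400 / 3/10 = 27/40
P(Y=2 | obs) = 3/50 / 3/10 = 1/5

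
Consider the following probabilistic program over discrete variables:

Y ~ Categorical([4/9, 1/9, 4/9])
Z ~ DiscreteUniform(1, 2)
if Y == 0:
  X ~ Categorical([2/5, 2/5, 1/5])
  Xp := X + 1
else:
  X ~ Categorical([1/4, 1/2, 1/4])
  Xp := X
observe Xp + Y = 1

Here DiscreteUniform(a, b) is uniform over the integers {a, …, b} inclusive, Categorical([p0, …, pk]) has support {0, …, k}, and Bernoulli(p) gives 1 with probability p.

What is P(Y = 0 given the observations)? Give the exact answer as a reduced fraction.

P(Y = 0 | obs) = 32/37

Enumerate traces; 4 have nonzero weight after conditioning:
  (Y=0, Z=1, X=0) weight 4/45
  (Y=0, Z=2, X=0) weight 4/45
  (Y=1, Z=1, X=0) weight 1/72
  (Y=1, Z=2, X=0) weight 1/72
Group by Y:
  weight(Y=0) = 8/45
  weight(Y=1) = 1/36
Total weight = 8/45 + 1/36 = 37/180
P(Y=0 | obs) = 8/45 / 37/180 = 32/37
P(Y=1 | obs) = 1/36 / 37/180 = 5/37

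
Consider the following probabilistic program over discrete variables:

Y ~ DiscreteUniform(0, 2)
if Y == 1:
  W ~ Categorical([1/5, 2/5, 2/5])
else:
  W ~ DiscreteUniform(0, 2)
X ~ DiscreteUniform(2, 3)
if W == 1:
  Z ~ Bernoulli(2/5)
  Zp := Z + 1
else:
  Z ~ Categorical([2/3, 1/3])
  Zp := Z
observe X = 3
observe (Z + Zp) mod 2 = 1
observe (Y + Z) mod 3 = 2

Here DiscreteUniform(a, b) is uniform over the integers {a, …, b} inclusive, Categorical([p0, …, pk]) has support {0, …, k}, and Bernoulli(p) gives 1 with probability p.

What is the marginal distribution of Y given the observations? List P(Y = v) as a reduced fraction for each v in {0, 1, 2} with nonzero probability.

P(Y=1) = 4/9, P(Y=2) = 5/9

Enumerate traces; 2 have nonzero weight after conditioning:
  (Y=1, W=1, X=3, Z=1) weight 2/75
  (Y=2, W=1, X=3, Z=0) weight 1/30
Group by Y:
  weight(Y=1) = 2/75
  weight(Y=2) = 1/30
Total weight = 2/75 + 1/30 = 3/50
P(Y=1 | obs) = 2/75 / 3/50 = 4/9
P(Y=2 | obs) = 1/30 / 3/50 = 5/9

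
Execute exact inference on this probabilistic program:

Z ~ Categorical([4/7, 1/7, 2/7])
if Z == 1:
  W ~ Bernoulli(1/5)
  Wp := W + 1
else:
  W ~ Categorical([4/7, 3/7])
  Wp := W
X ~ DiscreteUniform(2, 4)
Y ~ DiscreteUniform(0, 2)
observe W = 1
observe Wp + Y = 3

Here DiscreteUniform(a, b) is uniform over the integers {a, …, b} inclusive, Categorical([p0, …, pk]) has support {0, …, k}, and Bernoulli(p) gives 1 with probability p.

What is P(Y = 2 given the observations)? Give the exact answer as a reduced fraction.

Enumerate traces; 9 have nonzero weight after conditioning:
  (Z=0, W=1, X=2, Y=2) weight 4/147
  (Z=0, W=1, X=3, Y=2) weight 4/147
  (Z=0, W=1, X=4, Y=2) weight 4/147
  (Z=1, W=1, X=2, Y=1) weight 1/315
  (Z=1, W=1, X=3, Y=1) weight 1/315
  (Z=1, W=1, X=4, Y=1) weight 1/315
  (Z=2, W=1, X=2, Y=2) weight 2/147
  (Z=2, W=1, X=3, Y=2) weight 2/147
  … 1 more
Group by Y:
  weight(Y=1) = 1/105
  weight(Y=2) = 6/49
Total weight = 1/105 + 6/49 = 97/735
P(Y=1 | obs) = 1/105 / 97/735 = 7/97
P(Y=2 | obs) = 6/49 / 97/735 = 90/97

P(Y = 2 | obs) = 90/97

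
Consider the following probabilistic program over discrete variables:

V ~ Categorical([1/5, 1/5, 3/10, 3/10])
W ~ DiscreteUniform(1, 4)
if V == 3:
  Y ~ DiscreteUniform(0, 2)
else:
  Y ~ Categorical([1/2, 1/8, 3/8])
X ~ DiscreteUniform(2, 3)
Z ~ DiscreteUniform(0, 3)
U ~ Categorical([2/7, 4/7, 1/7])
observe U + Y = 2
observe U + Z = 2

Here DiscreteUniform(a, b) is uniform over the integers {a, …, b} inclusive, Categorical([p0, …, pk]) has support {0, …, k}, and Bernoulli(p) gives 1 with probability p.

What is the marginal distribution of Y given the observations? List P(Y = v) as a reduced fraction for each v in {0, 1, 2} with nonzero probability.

Enumerate traces; 96 have nonzero weight after conditioning:
  (V=0, W=1, Y=0, X=2, Z=0, U=2) weight 1/2240
  (V=0, W=1, Y=0, X=3, Z=0, U=2) weight 1/2240
  (V=0, W=1, Y=1, X=2, Z=1, U=1) weight 1/2240
  (V=0, W=1, Y=1, X=3, Z=1, U=1) weight 1/2240
  (V=0, W=1, Y=2, X=2, Z=2, U=0) weight 3/4480
  (V=0, W=1, Y=2, X=3, Z=2, U=0) weight 3/4480
  (V=0, W=2, Y=0, X=2, Z=0, U=2) weight 1/2240
  (V=0, W=2, Y=0, X=3, Z=0, U=2) weight 1/2240
  … 88 more
Group by Y:
  weight(Y=0) = 9/560
  weight(Y=1) = 3/112
  weight(Y=2) = 29/1120
Total weight = 9/560 + 3/112 + 29/1120 = 11/160
P(Y=0 | obs) = 9/560 / 11/160 = 18/77
P(Y=1 | obs) = 3/112 / 11/160 = 30/77
P(Y=2 | obs) = 29/1120 / 11/160 = 29/77

P(Y=0) = 18/77, P(Y=1) = 30/77, P(Y=2) = 29/77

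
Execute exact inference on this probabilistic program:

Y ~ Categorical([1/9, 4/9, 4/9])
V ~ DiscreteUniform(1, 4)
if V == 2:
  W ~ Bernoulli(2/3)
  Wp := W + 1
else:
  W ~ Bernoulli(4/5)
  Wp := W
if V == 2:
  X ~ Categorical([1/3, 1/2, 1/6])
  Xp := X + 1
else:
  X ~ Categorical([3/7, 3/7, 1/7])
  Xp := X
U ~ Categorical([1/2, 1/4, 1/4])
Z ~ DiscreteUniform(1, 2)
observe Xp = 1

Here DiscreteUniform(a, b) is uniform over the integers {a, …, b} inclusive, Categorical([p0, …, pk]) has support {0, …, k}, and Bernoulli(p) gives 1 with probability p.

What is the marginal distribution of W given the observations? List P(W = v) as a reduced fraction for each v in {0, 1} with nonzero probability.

Enumerate traces; 144 have nonzero weight after conditioning:
  (Y=0, V=1, W=0, X=1, U=0, Z=1) weight 1/1680
  (Y=0, V=1, W=0, X=1, U=0, Z=2) weight 1/1680
  (Y=0, V=1, W=0, X=1, U=1, Z=1) weight 1/3360
  (Y=0, V=1, W=0, X=1, U=1, Z=2) weight 1/3360
  (Y=0, V=1, W=0, X=1, U=2, Z=1) weight 1/3360
  (Y=0, V=1, W=0, X=1, U=2, Z=2) weight 1/3360
  (Y=0, V=1, W=1, X=1, U=0, Z=1) weight 1/420
  (Y=0, V=1, W=1, X=1, U=0, Z=2) weight 1/420
  … 136 more
Group by W:
  weight(W=0) = 29/315
  weight(W=1) = 197/630
Total weight = 29/315 + 197/630 = 17/42
P(W=0 | obs) = 29/315 / 17/42 = 58/255
P(W=1 | obs) = 197/630 / 17/42 = 197/255

P(W=0) = 58/255, P(W=1) = 197/255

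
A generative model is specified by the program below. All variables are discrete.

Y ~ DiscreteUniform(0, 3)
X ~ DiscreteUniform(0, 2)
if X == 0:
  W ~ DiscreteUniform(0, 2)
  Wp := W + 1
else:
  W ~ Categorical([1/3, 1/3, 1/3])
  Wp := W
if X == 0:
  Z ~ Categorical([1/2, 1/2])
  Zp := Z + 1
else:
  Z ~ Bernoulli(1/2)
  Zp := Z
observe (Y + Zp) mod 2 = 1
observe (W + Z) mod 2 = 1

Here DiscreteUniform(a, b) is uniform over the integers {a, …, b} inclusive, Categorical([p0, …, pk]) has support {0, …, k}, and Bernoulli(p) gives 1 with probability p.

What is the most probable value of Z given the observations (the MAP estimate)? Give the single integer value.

argmax_v P(Z = v | obs) = 1

Enumerate traces; 18 have nonzero weight after conditioning:
  (Y=0, X=0, W=1, Z=0) weight 1/72
  (Y=0, X=1, W=0, Z=1) weight 1/72
  (Y=0, X=1, W=2, Z=1) weight 1/72
  (Y=0, X=2, W=0, Z=1) weight 1/72
  (Y=0, X=2, W=2, Z=1) weight 1/72
  (Y=1, X=0, W=0, Z=1) weight 1/72
  (Y=1, X=0, W=2, Z=1) weight 1/72
  (Y=1, X=1, W=1, Z=0) weight 1/72
  … 10 more
Group by Z:
  weight(Z=0) = 1/12
  weight(Z=1) = 1/6
Total weight = 1/12 + 1/6 = 1/4
P(Z=0 | obs) = 1/12 / 1/4 = 1/3
P(Z=1 | obs) = 1/6 / 1/4 = 2/3
argmax = 1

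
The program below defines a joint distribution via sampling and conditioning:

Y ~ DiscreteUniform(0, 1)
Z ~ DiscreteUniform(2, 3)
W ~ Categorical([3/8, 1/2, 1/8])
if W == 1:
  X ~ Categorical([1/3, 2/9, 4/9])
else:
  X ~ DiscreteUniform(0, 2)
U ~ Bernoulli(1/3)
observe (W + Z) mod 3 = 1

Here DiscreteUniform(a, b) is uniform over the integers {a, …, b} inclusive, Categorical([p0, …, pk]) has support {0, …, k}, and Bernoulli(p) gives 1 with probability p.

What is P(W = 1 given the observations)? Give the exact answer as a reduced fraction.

Enumerate traces; 24 have nonzero weight after conditioning:
  (Y=0, Z=2, W=2, X=0, U=0) weight 1/144
  (Y=0, Z=2, W=2, X=0, U=1) weight 1/288
  (Y=0, Z=2, W=2, X=1, U=0) weight 1/144
  (Y=0, Z=2, W=2, X=1, U=1) weight 1/288
  (Y=0, Z=2, W=2, X=2, U=0) weight 1/144
  (Y=0, Z=2, W=2, X=2, U=1) weight 1/288
  (Y=0, Z=3, W=1, X=0, U=0) weight 1/36
  (Y=0, Z=3, W=1, X=0, U=1) weight 1/72
  … 16 more
Group by W:
  weight(W=1) = 1/4
  weight(W=2) = 1/16
Total weight = 1/4 + 1/16 = 5/16
P(W=1 | obs) = 1/4 / 5/16 = 4/5
P(W=2 | obs) = 1/16 / 5/16 = 1/5

P(W = 1 | obs) = 4/5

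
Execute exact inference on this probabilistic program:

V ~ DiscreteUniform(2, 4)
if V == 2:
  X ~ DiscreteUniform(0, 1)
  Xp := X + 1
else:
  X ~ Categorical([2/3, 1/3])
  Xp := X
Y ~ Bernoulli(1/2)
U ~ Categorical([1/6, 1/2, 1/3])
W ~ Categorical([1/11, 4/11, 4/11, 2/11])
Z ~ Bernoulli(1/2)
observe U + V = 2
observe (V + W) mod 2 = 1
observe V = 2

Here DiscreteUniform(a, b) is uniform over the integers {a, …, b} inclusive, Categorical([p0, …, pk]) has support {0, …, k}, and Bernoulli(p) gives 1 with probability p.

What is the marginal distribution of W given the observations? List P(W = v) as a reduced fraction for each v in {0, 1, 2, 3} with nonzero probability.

Enumerate traces; 16 have nonzero weight after conditioning:
  (V=2, X=0, Y=0, U=0, W=1, Z=0) weight 1/396
  (V=2, X=0, Y=0, U=0, W=1, Z=1) weight 1/396
  (V=2, X=0, Y=0, U=0, W=3, Z=0) weight 1/792
  (V=2, X=0, Y=0, U=0, W=3, Z=1) weight 1/792
  (V=2, X=0, Y=1, U=0, W=1, Z=0) weight 1/396
  (V=2, X=0, Y=1, U=0, W=1, Z=1) weight 1/396
  (V=2, X=0, Y=1, U=0, W=3, Z=0) weight 1/792
  (V=2, X=0, Y=1, U=0, W=3, Z=1) weight 1/792
  … 8 more
Group by W:
  weight(W=1) = 2/99
  weight(W=3) = 1/99
Total weight = 2/99 + 1/99 = 1/33
P(W=1 | obs) = 2/99 / 1/33 = 2/3
P(W=3 | obs) = 1/99 / 1/33 = 1/3

P(W=1) = 2/3, P(W=3) = 1/3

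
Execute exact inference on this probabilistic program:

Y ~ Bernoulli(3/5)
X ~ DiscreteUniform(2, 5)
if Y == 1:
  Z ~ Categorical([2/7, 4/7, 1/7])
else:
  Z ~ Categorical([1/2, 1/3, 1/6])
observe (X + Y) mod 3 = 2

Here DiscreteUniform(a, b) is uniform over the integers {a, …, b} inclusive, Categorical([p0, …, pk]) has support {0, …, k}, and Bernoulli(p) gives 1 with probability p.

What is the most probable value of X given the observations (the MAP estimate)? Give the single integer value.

argmax_v P(X = v | obs) = 4

Enumerate traces; 9 have nonzero weight after conditioning:
  (Y=0, X=2, Z=0) weight 1/20
  (Y=0, X=2, Z=1) weight 1/30
  (Y=0, X=2, Z=2) weight 1/60
  (Y=0, X=5, Z=0) weight 1/20
  (Y=0, X=5, Z=1) weight 1/30
  (Y=0, X=5, Z=2) weight 1/60
  (Y=1, X=4, Z=0) weight 3/70
  (Y=1, X=4, Z=1) weight 3/35
  … 1 more
Group by X:
  weight(X=2) = 1/10
  weight(X=4) = 3/20
  weight(X=5) = 1/10
Total weight = 1/10 + 3/20 + 1/10 = 7/20
P(X=2 | obs) = 1/10 / 7/20 = 2/7
P(X=4 | obs) = 3/20 / 7/20 = 3/7
P(X=5 | obs) = 1/10 / 7/20 = 2/7
argmax = 4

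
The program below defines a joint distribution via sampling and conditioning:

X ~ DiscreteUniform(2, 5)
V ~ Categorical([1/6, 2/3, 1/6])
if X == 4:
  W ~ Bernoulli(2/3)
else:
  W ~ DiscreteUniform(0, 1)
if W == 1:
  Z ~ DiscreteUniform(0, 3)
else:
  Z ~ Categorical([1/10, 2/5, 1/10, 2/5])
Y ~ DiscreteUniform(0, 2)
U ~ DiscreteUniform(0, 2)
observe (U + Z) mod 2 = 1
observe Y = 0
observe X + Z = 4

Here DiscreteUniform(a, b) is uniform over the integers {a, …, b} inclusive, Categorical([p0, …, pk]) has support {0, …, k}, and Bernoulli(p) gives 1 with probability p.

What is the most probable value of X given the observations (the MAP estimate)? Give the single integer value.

argmax_v P(X = v | obs) = 3

Enumerate traces; 24 have nonzero weight after conditioning:
  (X=2, V=0, W=0, Z=2, Y=0, U=1) weight 1/4320
  (X=2, V=0, W=1, Z=2, Y=0, U=1) weight 1/1728
  (X=2, V=1, W=0, Z=2, Y=0, U=1) weight 1/1080
  (X=2, V=1, W=1, Z=2, Y=0, U=1) weight 1/432
  (X=2, V=2, W=0, Z=2, Y=0, U=1) weight 1/4320
  (X=2, V=2, W=1, Z=2, Y=0, U=1) weight 1/1728
  (X=3, V=0, W=0, Z=1, Y=0, U=0) weight 1/1080
  (X=3, V=0, W=0, Z=1, Y=0, U=2) weight 1/1080
  (X=4, V=0, W=0, Z=0, Y=0, U=1) weight 1/6480
  … 15 more
Group by X:
  weight(X=2) = 7/1440
  weight(X=3) = 13/720
  weight(X=4) = 1/180
Total weight = 7/1440 + 13/720 + 1/180 = 41/1440
P(X=2 | obs) = 7/1440 / 41/1440 = 7/41
P(X=3 | obs) = 13/720 / 41/1440 = 26/41
P(X=4 | obs) = 1/180 / 41/1440 = 8/41
argmax = 3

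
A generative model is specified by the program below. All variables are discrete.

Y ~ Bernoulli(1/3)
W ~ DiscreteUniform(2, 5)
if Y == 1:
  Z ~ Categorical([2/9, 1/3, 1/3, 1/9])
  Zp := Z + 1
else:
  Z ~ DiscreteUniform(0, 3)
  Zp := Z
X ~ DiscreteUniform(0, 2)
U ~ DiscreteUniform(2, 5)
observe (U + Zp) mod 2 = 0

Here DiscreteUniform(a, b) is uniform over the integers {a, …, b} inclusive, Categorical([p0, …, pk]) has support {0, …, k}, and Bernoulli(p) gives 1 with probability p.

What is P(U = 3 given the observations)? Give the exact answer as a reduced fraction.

P(U = 3 | obs) = 7/27

Enumerate traces; 192 have nonzero weight after conditioning:
  (Y=0, W=2, Z=0, X=0, U=2) weight 1/288
  (Y=0, W=2, Z=0, X=0, U=4) weight 1/288
  (Y=0, W=2, Z=0, X=1, U=2) weight 1/288
  (Y=0, W=2, Z=0, X=1, U=4) weight 1/288
  (Y=0, W=2, Z=0, X=2, U=2) weight 1/288
  (Y=0, W=2, Z=0, X=2, U=4) weight 1/288
  (Y=0, W=2, Z=1, X=0, U=3) weight 1/288
  (Y=0, W=2, Z=1, X=0, U=5) weight 1/288
  … 184 more
Group by U:
  weight(U=2) = 13/108
  weight(U=3) = 7/54
  weight(U=4) = 13/108
  weight(U=5) = 7/54
Total weight = 13/108 + 7/54 + 13/108 + 7/54 = 1/2
P(U=2 | obs) = 13/108 / 1/2 = 13/54
P(U=3 | obs) = 7/54 / 1/2 = 7/27
P(U=4 | obs) = 13/108 / 1/2 = 13/54
P(U=5 | obs) = 7/54 / 1/2 = 7/27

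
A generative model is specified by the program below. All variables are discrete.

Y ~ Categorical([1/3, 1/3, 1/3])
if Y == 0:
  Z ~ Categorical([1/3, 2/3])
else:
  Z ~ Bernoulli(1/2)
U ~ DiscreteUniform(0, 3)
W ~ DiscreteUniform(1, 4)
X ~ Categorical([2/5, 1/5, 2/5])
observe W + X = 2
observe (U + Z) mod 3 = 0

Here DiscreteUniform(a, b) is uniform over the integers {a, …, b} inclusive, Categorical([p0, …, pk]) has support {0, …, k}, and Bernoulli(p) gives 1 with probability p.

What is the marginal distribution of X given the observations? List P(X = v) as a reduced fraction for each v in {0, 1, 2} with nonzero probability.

P(X=0) = 2/3, P(X=1) = 1/3

Enumerate traces; 18 have nonzero weight after conditioning:
  (Y=0, Z=0, U=0, W=1, X=1) weight 1/720
  (Y=0, Z=0, U=0, W=2, X=0) weight 1/360
  (Y=0, Z=0, U=3, W=1, X=1) weight 1/720
  (Y=0, Z=0, U=3, W=2, X=0) weight 1/360
  (Y=0, Z=1, U=2, W=1, X=1) weight 1/360
  (Y=0, Z=1, U=2, W=2, X=0) weight 1/180
  (Y=1, Z=0, U=0, W=1, X=1) weight 1/480
  (Y=1, Z=0, U=0, W=2, X=0) weight 1/240
  … 10 more
Group by X:
  weight(X=0) = 13/360
  weight(X=1) = 13/720
Total weight = 13/360 + 13/720 = 13/240
P(X=0 | obs) = 13/360 / 13/240 = 2/3
P(X=1 | obs) = 13/720 / 13/240 = 1/3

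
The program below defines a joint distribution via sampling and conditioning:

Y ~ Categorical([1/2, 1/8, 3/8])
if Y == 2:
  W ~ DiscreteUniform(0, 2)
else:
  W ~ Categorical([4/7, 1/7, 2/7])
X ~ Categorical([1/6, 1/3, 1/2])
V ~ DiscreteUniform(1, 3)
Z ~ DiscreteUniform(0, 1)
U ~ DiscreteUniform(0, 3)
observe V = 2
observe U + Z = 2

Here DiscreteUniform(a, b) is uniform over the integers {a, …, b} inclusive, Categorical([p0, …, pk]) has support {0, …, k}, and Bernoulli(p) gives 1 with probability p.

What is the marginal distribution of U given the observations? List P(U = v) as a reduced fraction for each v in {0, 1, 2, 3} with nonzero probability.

P(U=1) = 1/2, P(U=2) = 1/2

Enumerate traces; 54 have nonzero weight after conditioning:
  (Y=0, W=0, X=0, V=2, Z=0, U=2) weight 1/504
  (Y=0, W=0, X=0, V=2, Z=1, U=1) weight 1/504
  (Y=0, W=0, X=1, V=2, Z=0, U=2) weight 1/252
  (Y=0, W=0, X=1, V=2, Z=1, U=1) weight 1/252
  (Y=0, W=0, X=2, V=2, Z=0, U=2) weight 1/168
  (Y=0, W=0, X=2, V=2, Z=1, U=1) weight 1/168
  (Y=0, W=1, X=0, V=2, Z=0, U=2) weight 1/2016
  (Y=0, W=1, X=0, V=2, Z=1, U=1) weight 1/2016
  … 46 more
Group by U:
  weight(U=1) = 1/24
  weight(U=2) = 1/24
Total weight = 1/24 + 1/24 = 1/12
P(U=1 | obs) = 1/24 / 1/12 = 1/2
P(U=2 | obs) = 1/24 / 1/12 = 1/2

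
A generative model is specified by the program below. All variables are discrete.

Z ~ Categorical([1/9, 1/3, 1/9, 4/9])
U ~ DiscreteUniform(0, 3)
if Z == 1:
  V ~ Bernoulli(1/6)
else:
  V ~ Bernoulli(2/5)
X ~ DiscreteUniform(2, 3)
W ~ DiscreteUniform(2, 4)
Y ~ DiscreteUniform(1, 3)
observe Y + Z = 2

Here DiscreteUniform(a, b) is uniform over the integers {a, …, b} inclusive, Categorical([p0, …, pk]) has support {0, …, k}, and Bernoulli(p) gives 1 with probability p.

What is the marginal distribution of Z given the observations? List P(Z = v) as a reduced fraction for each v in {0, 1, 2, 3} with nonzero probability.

Enumerate traces; 96 have nonzero weight after conditioning:
  (Z=0, U=0, V=0, X=2, W=2, Y=2) weight 1/1080
  (Z=0, U=0, V=0, X=2, W=3, Y=2) weight 1/1080
  (Z=0, U=0, V=0, X=2, W=4, Y=2) weight 1/1080
  (Z=0, U=0, V=0, X=3, W=2, Y=2) weight 1/1080
  (Z=0, U=0, V=0, X=3, W=3, Y=2) weight 1/1080
  (Z=0, U=0, V=0, X=3, W=4, Y=2) weight 1/1080
  (Z=0, U=0, V=1, X=2, W=2, Y=2) weight 1/1620
  (Z=0, U=0, V=1, X=2, W=3, Y=2) weight 1/1620
  (Z=1, U=0, V=0, X=2, W=2, Y=1) weight 5/1296
  … 87 more
Group by Z:
  weight(Z=0) = 1/27
  weight(Z=1) = 1/9
Total weight = 1/27 + 1/9 = 4/27
P(Z=0 | obs) = 1/27 / 4/27 = 1/4
P(Z=1 | obs) = 1/9 / 4/27 = 3/4

P(Z=0) = 1/4, P(Z=1) = 3/4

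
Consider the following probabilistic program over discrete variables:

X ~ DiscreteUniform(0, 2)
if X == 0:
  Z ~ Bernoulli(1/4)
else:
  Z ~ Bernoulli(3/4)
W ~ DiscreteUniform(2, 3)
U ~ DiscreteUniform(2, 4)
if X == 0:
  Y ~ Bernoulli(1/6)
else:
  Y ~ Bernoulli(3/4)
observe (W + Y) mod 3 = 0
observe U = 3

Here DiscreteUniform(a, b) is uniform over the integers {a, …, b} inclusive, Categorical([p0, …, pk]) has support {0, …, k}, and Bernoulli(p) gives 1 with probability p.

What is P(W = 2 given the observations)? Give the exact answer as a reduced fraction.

P(W = 2 | obs) = 5/9

Enumerate traces; 12 have nonzero weight after conditioning:
  (X=0, Z=0, W=2, U=3, Y=1) weight 1/144
  (X=0, Z=0, W=3, U=3, Y=0) weight 5/144
  (X=0, Z=1, W=2, U=3, Y=1) weight 1/432
  (X=0, Z=1, W=3, U=3, Y=0) weight 5/432
  (X=1, Z=0, W=2, U=3, Y=1) weight 1/96
  (X=1, Z=0, W=3, U=3, Y=0) weight 1/288
  (X=1, Z=1, W=2, U=3, Y=1) weight 1/32
  (X=1, Z=1, W=3, U=3, Y=0) weight 1/96
  … 4 more
Group by W:
  weight(W=2) = 5/54
  weight(W=3) = 2/27
Total weight = 5/54 + 2/27 = 1/6
P(W=2 | obs) = 5/54 / 1/6 = 5/9
P(W=3 | obs) = 2/27 / 1/6 = 4/9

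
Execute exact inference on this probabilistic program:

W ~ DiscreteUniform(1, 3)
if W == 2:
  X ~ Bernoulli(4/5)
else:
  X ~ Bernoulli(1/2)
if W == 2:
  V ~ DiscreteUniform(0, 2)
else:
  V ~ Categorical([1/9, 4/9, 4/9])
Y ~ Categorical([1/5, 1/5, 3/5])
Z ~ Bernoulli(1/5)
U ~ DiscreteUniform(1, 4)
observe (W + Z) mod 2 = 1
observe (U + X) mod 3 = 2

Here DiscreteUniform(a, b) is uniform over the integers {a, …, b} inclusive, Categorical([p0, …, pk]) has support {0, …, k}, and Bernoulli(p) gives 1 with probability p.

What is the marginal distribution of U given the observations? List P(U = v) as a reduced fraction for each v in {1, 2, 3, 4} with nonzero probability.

P(U=1) = 8/23, P(U=2) = 7/23, P(U=4) = 8/23

Enumerate traces; 81 have nonzero weight after conditioning:
  (W=1, X=0, V=0, Y=0, Z=0, U=2) weight 1/1350
  (W=1, X=0, V=0, Y=1, Z=0, U=2) weight 1/1350
  (W=1, X=0, V=0, Y=2, Z=0, U=2) weight 1/450
  (W=1, X=0, V=1, Y=0, Z=0, U=2) weight 2/675
  (W=1, X=0, V=1, Y=1, Z=0, U=2) weight 2/675
  (W=1, X=0, V=1, Y=2, Z=0, U=2) weight 2/225
  (W=1, X=0, V=2, Y=0, Z=0, U=2) weight 2/675
  (W=1, X=0, V=2, Y=1, Z=0, U=2) weight 2/675
  (W=1, X=1, V=0, Y=0, Z=0, U=1) weight 1/1350
  (W=1, X=1, V=0, Y=0, Z=0, U=4) weight 1/1350
  … 71 more
Group by U:
  weight(U=1) = 2/25
  weight(U=2) = 7/100
  weight(U=4) = 2/25
Total weight = 2/25 + 7/100 + 2/25 = 23/100
P(U=1 | obs) = 2/25 / 23/100 = 8/23
P(U=2 | obs) = 7/100 / 23/100 = 7/23
P(U=4 | obs) = 2/25 / 23/100 = 8/23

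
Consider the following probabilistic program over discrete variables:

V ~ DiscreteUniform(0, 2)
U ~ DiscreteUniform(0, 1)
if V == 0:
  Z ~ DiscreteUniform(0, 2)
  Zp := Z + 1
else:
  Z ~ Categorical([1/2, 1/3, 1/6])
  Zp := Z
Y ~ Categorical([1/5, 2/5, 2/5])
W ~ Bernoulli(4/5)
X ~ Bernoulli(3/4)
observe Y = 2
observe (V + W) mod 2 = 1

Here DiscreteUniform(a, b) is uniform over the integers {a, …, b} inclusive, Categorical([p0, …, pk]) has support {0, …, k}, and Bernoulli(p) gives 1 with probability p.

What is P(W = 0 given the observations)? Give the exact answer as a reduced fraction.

Enumerate traces; 36 have nonzero weight after conditioning:
  (V=0, U=0, Z=0, Y=2, W=1, X=0) weight 1/225
  (V=0, U=0, Z=0, Y=2, W=1, X=1) weight 1/75
  (V=0, U=0, Z=1, Y=2, W=1, X=0) weight 1/225
  (V=0, U=0, Z=1, Y=2, W=1, X=1) weight 1/75
  (V=0, U=0, Z=2, Y=2, W=1, X=0) weight 1/225
  (V=0, U=0, Z=2, Y=2, W=1, X=1) weight 1/75
  (V=0, U=1, Z=0, Y=2, W=1, X=0) weight 1/225
  (V=0, U=1, Z=0, Y=2, W=1, X=1) weight 1/75
  (V=1, U=0, Z=0, Y=2, W=0, X=0) weight 1/600
  … 27 more
Group by W:
  weight(W=0) = 2/75
  weight(W=1) = 16/75
Total weight = 2/75 + 16/75 = 6/25
P(W=0 | obs) = 2/75 / 6/25 = 1/9
P(W=1 | obs) = 16/75 / 6/25 = 8/9

P(W = 0 | obs) = 1/9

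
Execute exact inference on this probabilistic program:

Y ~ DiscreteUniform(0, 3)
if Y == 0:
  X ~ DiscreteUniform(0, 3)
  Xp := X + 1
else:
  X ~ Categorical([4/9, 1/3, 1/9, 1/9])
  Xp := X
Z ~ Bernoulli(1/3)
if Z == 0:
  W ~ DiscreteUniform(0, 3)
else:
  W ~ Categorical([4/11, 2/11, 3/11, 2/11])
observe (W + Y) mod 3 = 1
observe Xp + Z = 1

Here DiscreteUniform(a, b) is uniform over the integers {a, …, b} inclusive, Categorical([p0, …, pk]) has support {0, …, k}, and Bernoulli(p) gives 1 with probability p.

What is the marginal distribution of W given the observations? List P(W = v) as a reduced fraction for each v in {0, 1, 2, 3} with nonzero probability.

Enumerate traces; 9 have nonzero weight after conditioning:
  (Y=0, X=0, Z=0, W=1) weight 1/96
  (Y=1, X=0, Z=1, W=0) weight 4/297
  (Y=1, X=0, Z=1, W=3) weight 2/297
  (Y=1, X=1, Z=0, W=0) weight 1/72
  (Y=1, X=1, Z=0, W=3) weight 1/72
  (Y=2, X=0, Z=1, W=2) weight 1/99
  (Y=2, X=1, Z=0, W=2) weight 1/72
  (Y=3, X=0, Z=1, W=1) weight 2/297
  … 1 more
Group by W:
  weight(W=0) = 65/2376
  weight(W=1) = 295/9504
  weight(W=2) = 19/792
  weight(W=3) = 49/2376
Total weight = 65/2376 + 295/9504 + 19/792 + 49/2376 = 89/864
P(W=0 | obs) = 65/2376 / 89/864 = 260/979
P(W=1 | obs) = 295/9504 / 89/864 = 295/979
P(W=2 | obs) = 19/792 / 89/864 = 228/979
P(W=3 | obs) = 49/2376 / 89/864 = 196/979

P(W=0) = 260/979, P(W=1) = 295/979, P(W=2) = 228/979, P(W=3) = 196/979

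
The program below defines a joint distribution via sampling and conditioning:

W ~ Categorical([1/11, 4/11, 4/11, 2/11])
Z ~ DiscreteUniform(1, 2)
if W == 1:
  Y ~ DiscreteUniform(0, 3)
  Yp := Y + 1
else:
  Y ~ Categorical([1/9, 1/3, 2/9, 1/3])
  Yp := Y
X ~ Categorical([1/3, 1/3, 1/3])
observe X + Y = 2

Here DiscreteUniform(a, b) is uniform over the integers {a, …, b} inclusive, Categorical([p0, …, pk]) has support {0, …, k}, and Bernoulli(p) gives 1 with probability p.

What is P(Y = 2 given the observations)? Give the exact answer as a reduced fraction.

Enumerate traces; 24 have nonzero weight after conditioning:
  (W=0, Z=1, Y=0, X=2) weight 1/594
  (W=0, Z=1, Y=1, X=1) weight 1/198
  (W=0, Z=1, Y=2, X=0) weight 1/297
  (W=0, Z=2, Y=0, X=2) weight 1/594
  (W=0, Z=2, Y=1, X=1) weight 1/198
  (W=0, Z=2, Y=2, X=0) weight 1/297
  (W=1, Z=1, Y=0, X=2) weight 1/66
  (W=1, Z=1, Y=1, X=1) weight 1/66
  … 16 more
Group by Y:
  weight(Y=0) = 16/297
  weight(Y=1) = 10/99
  weight(Y=2) = 23/297
Total weight = 16/297 + 10/99 + 23/297 = 23/99
P(Y=0 | obs) = 16/297 / 23/99 = 16/69
P(Y=1 | obs) = 10/99 / 23/99 = 10/23
P(Y=2 | obs) = 23/297 / 23/99 = 1/3

P(Y = 2 | obs) = 1/3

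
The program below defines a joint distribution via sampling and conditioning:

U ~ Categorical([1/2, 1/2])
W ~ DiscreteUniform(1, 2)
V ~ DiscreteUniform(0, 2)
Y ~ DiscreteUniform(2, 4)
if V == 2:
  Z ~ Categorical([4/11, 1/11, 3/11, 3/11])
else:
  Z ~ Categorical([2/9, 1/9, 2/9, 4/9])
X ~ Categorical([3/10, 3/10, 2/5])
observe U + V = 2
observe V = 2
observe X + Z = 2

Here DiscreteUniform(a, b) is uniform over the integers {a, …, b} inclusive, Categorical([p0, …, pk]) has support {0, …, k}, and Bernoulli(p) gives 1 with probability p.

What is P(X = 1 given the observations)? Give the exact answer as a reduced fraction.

Enumerate traces; 18 have nonzero weight after conditioning:
  (U=0, W=1, V=2, Y=2, Z=0, X=2) weight 2/495
  (U=0, W=1, V=2, Y=2, Z=1, X=1) weight 1/1320
  (U=0, W=1, V=2, Y=2, Z=2, X=0) weight 1/440
  (U=0, W=1, V=2, Y=3, Z=0, X=2) weight 2/495
  (U=0, W=1, V=2, Y=3, Z=1, X=1) weight 1/1320
  (U=0, W=1, V=2, Y=3, Z=2, X=0) weight 1/440
  (U=0, W=1, V=2, Y=4, Z=0, X=2) weight 2/495
  (U=0, W=1, V=2, Y=4, Z=1, X=1) weight 1/1320
  … 10 more
Group by X:
  weight(X=0) = 3/220
  weight(X=1) = 1/220
  weight(X=2) = 4/165
Total weight = 3/220 + 1/220 + 4/165 = 7/165
P(X=0 | obs) = 3/220 / 7/165 = 9/28
P(X=1 | obs) = 1/220 / 7/165 = 3/28
P(X=2 | obs) = 4/165 / 7/165 = 4/7

P(X = 1 | obs) = 3/28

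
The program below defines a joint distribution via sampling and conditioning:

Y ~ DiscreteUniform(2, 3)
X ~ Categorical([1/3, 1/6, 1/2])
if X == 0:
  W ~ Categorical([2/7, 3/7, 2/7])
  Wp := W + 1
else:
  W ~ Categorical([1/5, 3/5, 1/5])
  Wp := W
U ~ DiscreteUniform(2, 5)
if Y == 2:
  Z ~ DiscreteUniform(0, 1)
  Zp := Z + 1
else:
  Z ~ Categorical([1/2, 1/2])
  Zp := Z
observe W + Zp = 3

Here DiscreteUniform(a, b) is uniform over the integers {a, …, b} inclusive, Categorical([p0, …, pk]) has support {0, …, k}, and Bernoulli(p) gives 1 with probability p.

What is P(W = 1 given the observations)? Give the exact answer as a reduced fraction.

Enumerate traces; 36 have nonzero weight after conditioning:
  (Y=2, X=0, W=1, U=2, Z=1) weight 1/112
  (Y=2, X=0, W=1, U=3, Z=1) weight 1/112
  (Y=2, X=0, W=1, U=4, Z=1) weight 1/112
  (Y=2, X=0, W=1, U=5, Z=1) weight 1/112
  (Y=2, X=0, W=2, U=2, Z=0) weight 1/168
  (Y=2, X=0, W=2, U=3, Z=0) weight 1/168
  (Y=2, X=0, W=2, U=4, Z=0) weight 1/168
  (Y=2, X=0, W=2, U=5, Z=0) weight 1/168
  … 28 more
Group by W:
  weight(W=1) = 19/140
  weight(W=2) = 4/35
Total weight = 19/140 + 4/35 = 1/4
P(W=1 | obs) = 19/140 / 1/4 = 19/35
P(W=2 | obs) = 4/35 / 1/4 = 16/35

P(W = 1 | obs) = 19/35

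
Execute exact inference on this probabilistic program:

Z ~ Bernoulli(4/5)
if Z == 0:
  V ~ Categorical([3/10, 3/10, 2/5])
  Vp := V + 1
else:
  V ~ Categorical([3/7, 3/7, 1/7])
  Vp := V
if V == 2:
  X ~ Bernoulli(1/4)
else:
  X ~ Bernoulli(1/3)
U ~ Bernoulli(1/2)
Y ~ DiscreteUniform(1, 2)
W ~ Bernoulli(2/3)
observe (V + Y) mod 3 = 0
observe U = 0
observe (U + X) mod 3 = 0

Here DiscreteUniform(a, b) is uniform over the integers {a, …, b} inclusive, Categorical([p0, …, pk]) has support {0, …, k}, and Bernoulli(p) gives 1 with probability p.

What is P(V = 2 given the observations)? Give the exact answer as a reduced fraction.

P(V = 2 | obs) = 51/145

Enumerate traces; 8 have nonzero weight after conditioning:
  (Z=0, V=1, X=0, U=0, Y=2, W=0) weight 1/300
  (Z=0, V=1, X=0, U=0, Y=2, W=1) weight 1/150
  (Z=0, V=2, X=0, U=0, Y=1, W=0) weight 1/200
  (Z=0, V=2, X=0, U=0, Y=1, W=1) weight 1/100
  (Z=1, V=1, X=0, U=0, Y=2, W=0) weight 2/105
  (Z=1, V=1, X=0, U=0, Y=2, W=1) weight 4/105
  (Z=1, V=2, X=0, U=0, Y=1, W=0) weight 1/140
  (Z=1, V=2, X=0, U=0, Y=1, W=1) weight 1/70
Group by V:
  weight(V=1) = 47/700
  weight(V=2) = 51/1400
Total weight = 47/700 + 51/1400 = 29/280
P(V=1 | obs) = 47/700 / 29/280 = 94/145
P(V=2 | obs) = 51/1400 / 29/280 = 51/145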